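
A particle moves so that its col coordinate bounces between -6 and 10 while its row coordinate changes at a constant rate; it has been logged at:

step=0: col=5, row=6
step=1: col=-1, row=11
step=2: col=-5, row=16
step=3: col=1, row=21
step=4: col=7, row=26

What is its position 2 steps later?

The col coordinate reflects between -6 and 10, moving 6 per step.
  step 5: 7 → 7
  step 6: 7 → 1
The row coordinate changes by +5 each step: at step 6 it is 36.

col=1, row=36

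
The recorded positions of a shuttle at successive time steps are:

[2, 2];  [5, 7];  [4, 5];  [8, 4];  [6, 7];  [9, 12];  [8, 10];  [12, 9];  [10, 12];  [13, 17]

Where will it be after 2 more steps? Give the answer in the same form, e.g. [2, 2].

Differencing gives [+3, +5], [-1, -2], [+4, -1], [-2, +3], [+3, +5], [-1, -2], [+4, -1], [-2, +3], [+3, +5]. This is the pattern [+3, +5], [-1, -2], [+4, -1], [-2, +3] repeated.
step 10: apply [-1, -2] → [12, 15]
step 11: apply [+4, -1] → [16, 14]

[16, 14]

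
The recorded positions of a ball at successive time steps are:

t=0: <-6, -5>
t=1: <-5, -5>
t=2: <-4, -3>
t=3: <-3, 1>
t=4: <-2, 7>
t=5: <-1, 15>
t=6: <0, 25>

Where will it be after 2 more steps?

<2, 51>

Successive displacements: <+1, +0>, <+1, +2>, <+1, +4>, <+1, +6>, <+1, +8>, <+1, +10> — each changes by <+0, +2>.
step 7: <0, 25> + <+1, +12> → <1, 37>
step 8: <1, 37> + <+1, +14> → <2, 51>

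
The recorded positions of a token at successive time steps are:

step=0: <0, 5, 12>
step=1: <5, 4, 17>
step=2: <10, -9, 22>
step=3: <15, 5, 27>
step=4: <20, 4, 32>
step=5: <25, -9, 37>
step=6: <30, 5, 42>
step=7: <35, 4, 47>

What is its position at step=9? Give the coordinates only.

The first coordinate changes by +5 each step, so at step 9 it is 0 + 9·(5) = 45.
The second coordinate repeats the cycle [5, 4, -9] with period 3; step 9 mod 3 = 0, giving 5.
The third coordinate changes by +5 each step, so at step 9 it is 12 + 9·(5) = 57.

<45, 5, 57>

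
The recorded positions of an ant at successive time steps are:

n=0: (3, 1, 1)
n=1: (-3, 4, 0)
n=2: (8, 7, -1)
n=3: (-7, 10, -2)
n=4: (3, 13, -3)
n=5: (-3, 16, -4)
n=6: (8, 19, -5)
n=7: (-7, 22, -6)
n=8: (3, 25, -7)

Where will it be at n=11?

(-7, 34, -10)

The first coordinate repeats the cycle [3, -3, 8, -7] with period 4; step 11 mod 4 = 3, giving -7.
The second coordinate changes by +3 each step, so at step 11 it is 1 + 11·(3) = 34.
The third coordinate changes by -1 each step, so at step 11 it is 1 + 11·(-1) = -10.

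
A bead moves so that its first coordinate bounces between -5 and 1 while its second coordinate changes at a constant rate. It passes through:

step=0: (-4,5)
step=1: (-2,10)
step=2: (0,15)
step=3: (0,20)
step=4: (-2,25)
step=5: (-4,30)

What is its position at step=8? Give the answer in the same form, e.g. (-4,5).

(0,45)

The first coordinate travels 2 per step and bounces off the walls at -5 and 1.
  step 6: -4 → -4
  step 7: -4 → -2
  step 8: -2 → 0
The second coordinate changes by +5 each step: at step 8 it is 45.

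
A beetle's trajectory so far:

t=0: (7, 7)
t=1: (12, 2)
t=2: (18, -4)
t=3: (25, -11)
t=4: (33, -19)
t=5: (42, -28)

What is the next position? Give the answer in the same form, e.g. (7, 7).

(52, -38)

Taking differences between consecutive positions: (+5, -5), (+6, -6), (+7, -7), (+8, -8), (+9, -9). These grow by (+1, -1) each step.
step 6: (42, -28) + (+10, -10) → (52, -38)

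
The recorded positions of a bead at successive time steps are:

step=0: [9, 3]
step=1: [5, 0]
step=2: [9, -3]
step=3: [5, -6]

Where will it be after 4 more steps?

[5, -18]

The first coordinate repeats the cycle [9, 5] with period 2; step 7 mod 2 = 1, giving 5.
The second coordinate changes by -3 each step, so at step 7 it is 3 + 7·(-3) = -18.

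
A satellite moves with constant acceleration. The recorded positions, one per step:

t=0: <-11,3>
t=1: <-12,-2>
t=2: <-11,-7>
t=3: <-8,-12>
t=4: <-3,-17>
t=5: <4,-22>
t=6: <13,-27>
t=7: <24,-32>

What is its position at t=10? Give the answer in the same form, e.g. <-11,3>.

Taking differences between consecutive positions: <-1,-5>, <+1,-5>, <+3,-5>, <+5,-5>, <+7,-5>, <+9,-5>, <+11,-5>. These grow by <+2,+0> each step.
step 8: <24,-32> + <+13,-5> → <37,-37>
step 9: <37,-37> + <+15,-5> → <52,-42>
step 10: <52,-42> + <+17,-5> → <69,-47>

<69,-47>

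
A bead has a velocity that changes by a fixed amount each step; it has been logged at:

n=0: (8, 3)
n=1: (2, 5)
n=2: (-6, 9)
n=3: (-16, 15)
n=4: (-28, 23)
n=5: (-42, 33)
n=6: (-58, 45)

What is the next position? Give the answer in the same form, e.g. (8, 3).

Taking differences between consecutive positions: (-6, +2), (-8, +4), (-10, +6), (-12, +8), (-14, +10), (-16, +12). These grow by (-2, +2) each step.
step 7: (-58, 45) + (-18, +14) → (-76, 59)

(-76, 59)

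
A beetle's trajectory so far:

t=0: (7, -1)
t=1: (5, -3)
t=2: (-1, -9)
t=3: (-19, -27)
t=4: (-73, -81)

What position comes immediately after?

(-235, -243)

Consecutive displacements (-2, -2), (-6, -6), (-18, -18), (-54, -54) scale by a factor of 3 each step.
step 5: (-73, -81) + (-162, -162) → (-235, -243)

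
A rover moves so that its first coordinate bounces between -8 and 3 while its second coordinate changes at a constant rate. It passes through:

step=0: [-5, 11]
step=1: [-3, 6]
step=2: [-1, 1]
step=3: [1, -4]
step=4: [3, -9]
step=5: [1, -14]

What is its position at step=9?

[-7, -34]

The first coordinate reflects between -8 and 3, moving 2 per step.
  step 6: 1 → -1
  step 7: -1 → -3
  step 8: -3 → -5
  step 9: -5 → -7
The second coordinate changes by -5 each step: at step 9 it is -34.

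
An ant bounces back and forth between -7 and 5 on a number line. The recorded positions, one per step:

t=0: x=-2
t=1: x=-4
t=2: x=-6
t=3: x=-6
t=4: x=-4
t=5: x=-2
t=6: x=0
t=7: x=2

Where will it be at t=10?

The value travels 2 per step and bounces off the walls at -7 and 5.
  step 8: 2 → 4
  step 9: 4 → 4
  step 10: 4 → 2

x=2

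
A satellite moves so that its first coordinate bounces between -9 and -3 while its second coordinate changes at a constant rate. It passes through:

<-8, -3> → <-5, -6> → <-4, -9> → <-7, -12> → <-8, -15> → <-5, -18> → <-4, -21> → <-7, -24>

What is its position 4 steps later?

The first coordinate travels 3 per step and bounces off the walls at -9 and -3.
  step 8: -7 → -8
  step 9: -8 → -5
  step 10: -5 → -4
  step 11: -4 → -7
The second coordinate changes by -3 each step: at step 11 it is -36.

<-7, -36>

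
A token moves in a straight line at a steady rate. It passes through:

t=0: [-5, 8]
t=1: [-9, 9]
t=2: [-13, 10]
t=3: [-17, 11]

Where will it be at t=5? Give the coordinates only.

Each step adds [-4, +1] to the position.
step 4: [-17, 11] + [-4, +1] → [-21, 12]
step 5: [-21, 12] + [-4, +1] → [-25, 13]

[-25, 13]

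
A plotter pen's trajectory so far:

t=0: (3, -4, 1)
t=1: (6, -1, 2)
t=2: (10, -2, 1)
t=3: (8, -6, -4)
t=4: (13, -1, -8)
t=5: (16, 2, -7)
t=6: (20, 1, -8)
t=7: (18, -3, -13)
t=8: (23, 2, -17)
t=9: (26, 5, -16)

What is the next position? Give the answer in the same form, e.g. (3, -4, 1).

(30, 4, -17)

Differencing gives (+3, +3, +1), (+4, -1, -1), (-2, -4, -5), (+5, +5, -4), (+3, +3, +1), (+4, -1, -1), (-2, -4, -5), (+5, +5, -4), (+3, +3, +1). This is the pattern (+3, +3, +1), (+4, -1, -1), (-2, -4, -5), (+5, +5, -4) repeated.
step 10: apply (+4, -1, -1) → (30, 4, -17)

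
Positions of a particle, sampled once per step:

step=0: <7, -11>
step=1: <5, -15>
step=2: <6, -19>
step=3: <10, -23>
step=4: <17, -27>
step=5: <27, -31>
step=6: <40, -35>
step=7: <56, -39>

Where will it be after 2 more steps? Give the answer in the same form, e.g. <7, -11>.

First differences are <-2, -4>, <+1, -4>, <+4, -4>, <+7, -4>, <+10, -4>, <+13, -4>, <+16, -4>; their common second difference is <+3, +0> (constant acceleration).
step 8: <56, -39> + <+19, -4> → <75, -43>
step 9: <75, -43> + <+22, -4> → <97, -47>

<97, -47>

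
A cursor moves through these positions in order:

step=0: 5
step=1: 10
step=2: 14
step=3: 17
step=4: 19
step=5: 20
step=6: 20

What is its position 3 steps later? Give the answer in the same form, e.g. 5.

14

Successive displacements: +5, +4, +3, +2, +1, +0 — each changes by -1.
step 7: 20 − 1 → 19
step 8: 19 − 2 → 17
step 9: 17 − 3 → 14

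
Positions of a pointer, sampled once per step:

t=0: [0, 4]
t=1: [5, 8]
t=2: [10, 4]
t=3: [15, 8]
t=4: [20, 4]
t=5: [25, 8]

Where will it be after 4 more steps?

[45, 8]

The first coordinate changes by +5 each step, so at step 9 it is 0 + 9·(5) = 45.
The second coordinate repeats the cycle [4, 8] with period 2; step 9 mod 2 = 1, giving 8.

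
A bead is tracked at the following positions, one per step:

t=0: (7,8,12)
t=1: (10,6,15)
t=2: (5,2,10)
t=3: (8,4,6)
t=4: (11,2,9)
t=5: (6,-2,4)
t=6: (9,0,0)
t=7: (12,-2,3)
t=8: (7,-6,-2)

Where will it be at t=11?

The moves between consecutive positions are (+3,-2,+3), (-5,-4,-5), (+3,+2,-4), (+3,-2,+3), (-5,-4,-5), (+3,+2,-4), (+3,-2,+3), (-5,-4,-5); they repeat the 3-cycle [(+3,-2,+3), (-5,-4,-5), (+3,+2,-4)].
step 9: apply (+3,+2,-4) → (10,-4,-6)
step 10: apply (+3,-2,+3) → (13,-6,-3)
step 11: apply (-5,-4,-5) → (8,-10,-8)

(8,-10,-8)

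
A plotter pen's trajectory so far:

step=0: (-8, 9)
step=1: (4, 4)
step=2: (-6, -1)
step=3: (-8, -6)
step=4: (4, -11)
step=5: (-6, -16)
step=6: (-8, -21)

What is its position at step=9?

(-8, -36)

The first coordinate repeats the cycle [-8, 4, -6] with period 3; step 9 mod 3 = 0, giving -8.
The second coordinate changes by -5 each step, so at step 9 it is 9 + 9·(-5) = -36.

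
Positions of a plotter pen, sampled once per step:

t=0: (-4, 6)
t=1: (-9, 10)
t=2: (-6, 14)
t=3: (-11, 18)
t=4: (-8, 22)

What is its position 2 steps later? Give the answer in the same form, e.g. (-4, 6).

(-10, 30)

Step-to-step displacements: (-5, +4), (+3, +4), (-5, +4), (+3, +4) — a repeating cycle of length 2.
step 5: apply (-5, +4) → (-13, 26)
step 6: apply (+3, +4) → (-10, 30)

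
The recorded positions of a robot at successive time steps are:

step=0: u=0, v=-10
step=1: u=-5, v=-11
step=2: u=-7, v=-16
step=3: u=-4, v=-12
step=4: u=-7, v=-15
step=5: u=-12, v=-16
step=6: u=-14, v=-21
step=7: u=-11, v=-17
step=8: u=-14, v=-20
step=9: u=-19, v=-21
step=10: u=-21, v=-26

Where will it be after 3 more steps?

The moves between consecutive positions are (-5,-1), (-2,-5), (+3,+4), (-3,-3), (-5,-1), (-2,-5), (+3,+4), (-3,-3), (-5,-1), (-2,-5); they repeat the 4-cycle [(-5,-1), (-2,-5), (+3,+4), (-3,-3)].
step 11: apply (+3,+4) → u=-18, v=-22
step 12: apply (-3,-3) → u=-21, v=-25
step 13: apply (-5,-1) → u=-26, v=-26

u=-26, v=-26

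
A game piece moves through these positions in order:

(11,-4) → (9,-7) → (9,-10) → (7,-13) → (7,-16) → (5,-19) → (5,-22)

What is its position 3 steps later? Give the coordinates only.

(1,-31)

The moves between consecutive positions are (-2,-3), (+0,-3), (-2,-3), (+0,-3), (-2,-3), (+0,-3); they repeat the 2-cycle [(-2,-3), (+0,-3)].
step 7: apply (-2,-3) → (3,-25)
step 8: apply (+0,-3) → (3,-28)
step 9: apply (-2,-3) → (1,-31)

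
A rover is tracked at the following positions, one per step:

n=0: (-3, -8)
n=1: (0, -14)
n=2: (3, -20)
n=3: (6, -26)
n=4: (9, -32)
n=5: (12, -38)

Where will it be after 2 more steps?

(18, -50)

Each step adds (+3, -6) to the position.
step 6: (12, -38) + (+3, -6) → (15, -44)
step 7: (15, -44) + (+3, -6) → (18, -50)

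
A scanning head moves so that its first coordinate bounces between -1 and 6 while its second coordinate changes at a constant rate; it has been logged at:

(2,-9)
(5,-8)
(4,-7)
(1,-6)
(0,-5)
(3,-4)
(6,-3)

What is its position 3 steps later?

(1,0)

The first coordinate travels 3 per step and bounces off the walls at -1 and 6.
  step 7: 6 → 3
  step 8: 3 → 0
  step 9: 0 → 1
The second coordinate changes by +1 each step: at step 9 it is 0.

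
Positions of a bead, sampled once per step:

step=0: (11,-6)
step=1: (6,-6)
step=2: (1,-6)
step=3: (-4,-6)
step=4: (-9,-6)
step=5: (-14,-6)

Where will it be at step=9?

Constant displacement of (-5,+0) per step.
step 6: (-14,-6) + (-5,+0) → (-19,-6)
step 7: (-19,-6) + (-5,+0) → (-24,-6)
step 8: (-24,-6) + (-5,+0) → (-29,-6)
step 9: (-29,-6) + (-5,+0) → (-34,-6)

(-34,-6)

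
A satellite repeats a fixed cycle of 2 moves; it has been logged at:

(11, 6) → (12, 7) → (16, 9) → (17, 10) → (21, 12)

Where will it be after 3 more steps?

Differencing gives (+1, +1), (+4, +2), (+1, +1), (+4, +2). This is the pattern (+1, +1), (+4, +2) repeated.
step 5: apply (+1, +1) → (22, 13)
step 6: apply (+4, +2) → (26, 15)
step 7: apply (+1, +1) → (27, 16)

(27, 16)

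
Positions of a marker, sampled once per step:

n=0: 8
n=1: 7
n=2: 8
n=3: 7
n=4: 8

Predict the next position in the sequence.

The jumps are -1, +1, -1, +1 — a geometric progression with ratio -1.
step 5: 8 − 1 → 7

7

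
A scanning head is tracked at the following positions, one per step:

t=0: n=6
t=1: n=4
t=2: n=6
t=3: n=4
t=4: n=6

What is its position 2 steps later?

Consecutive displacements -2, +2, -2, +2 scale by a factor of -1 each step.
step 5: 6 − 2 → n=4
step 6: 4 + 2 → n=6

n=6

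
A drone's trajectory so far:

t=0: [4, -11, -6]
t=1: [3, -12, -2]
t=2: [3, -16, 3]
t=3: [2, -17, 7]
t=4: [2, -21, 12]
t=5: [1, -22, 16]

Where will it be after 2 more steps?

[0, -27, 25]

The moves between consecutive positions are [-1, -1, +4], [+0, -4, +5], [-1, -1, +4], [+0, -4, +5], [-1, -1, +4]; they repeat the 2-cycle [[-1, -1, +4], [+0, -4, +5]].
step 6: apply [+0, -4, +5] → [1, -26, 21]
step 7: apply [-1, -1, +4] → [0, -27, 25]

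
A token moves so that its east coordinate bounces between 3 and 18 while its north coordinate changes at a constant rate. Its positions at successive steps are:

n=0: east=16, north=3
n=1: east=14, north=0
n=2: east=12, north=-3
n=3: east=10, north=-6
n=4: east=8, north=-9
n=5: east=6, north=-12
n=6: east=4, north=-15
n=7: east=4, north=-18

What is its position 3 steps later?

The east coordinate travels 2 per step and bounces off the walls at 3 and 18.
  step 8: 4 → 6
  step 9: 6 → 8
  step 10: 8 → 10
The north coordinate changes by -3 each step: at step 10 it is -27.

east=10, north=-27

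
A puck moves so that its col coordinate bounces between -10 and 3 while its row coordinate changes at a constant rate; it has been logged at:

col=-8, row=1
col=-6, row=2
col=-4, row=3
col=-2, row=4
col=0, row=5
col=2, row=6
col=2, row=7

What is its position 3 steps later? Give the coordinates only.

The col coordinate travels 2 per step and bounces off the walls at -10 and 3.
  step 7: 2 → 0
  step 8: 0 → -2
  step 9: -2 → -4
The row coordinate changes by +1 each step: at step 9 it is 10.

col=-4, row=10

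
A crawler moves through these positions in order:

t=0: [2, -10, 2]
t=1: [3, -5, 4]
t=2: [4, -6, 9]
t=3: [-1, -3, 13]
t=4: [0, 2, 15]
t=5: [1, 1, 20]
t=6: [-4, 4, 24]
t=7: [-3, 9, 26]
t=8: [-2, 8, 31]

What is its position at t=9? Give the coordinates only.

[-7, 11, 35]

Step-to-step displacements: [+1, +5, +2], [+1, -1, +5], [-5, +3, +4], [+1, +5, +2], [+1, -1, +5], [-5, +3, +4], [+1, +5, +2], [+1, -1, +5] — a repeating cycle of length 3.
step 9: apply [-5, +3, +4] → [-7, 11, 35]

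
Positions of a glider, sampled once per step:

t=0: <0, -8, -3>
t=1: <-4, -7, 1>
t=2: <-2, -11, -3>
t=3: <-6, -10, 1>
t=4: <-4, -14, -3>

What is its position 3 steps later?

<-10, -16, 1>

Step-to-step displacements: <-4, +1, +4>, <+2, -4, -4>, <-4, +1, +4>, <+2, -4, -4> — a repeating cycle of length 2.
step 5: apply <-4, +1, +4> → <-8, -13, 1>
step 6: apply <+2, -4, -4> → <-6, -17, -3>
step 7: apply <-4, +1, +4> → <-10, -16, 1>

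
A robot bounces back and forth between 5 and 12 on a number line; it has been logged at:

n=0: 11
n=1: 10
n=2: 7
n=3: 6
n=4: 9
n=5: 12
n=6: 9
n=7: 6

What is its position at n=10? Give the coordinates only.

The value reflects between 5 and 12, moving 3 per step.
  step 8: 6 → 7
  step 9: 7 → 10
  step 10: 10 → 11

11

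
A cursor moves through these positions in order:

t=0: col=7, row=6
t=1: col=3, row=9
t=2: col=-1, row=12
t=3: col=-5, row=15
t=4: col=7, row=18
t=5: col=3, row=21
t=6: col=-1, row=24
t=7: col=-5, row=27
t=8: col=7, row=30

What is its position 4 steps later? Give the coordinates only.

Col: cycles through 7, 3, -1, -5 every 4 steps. Step 12 lands at position 0 of the cycle → 7.
Row: linear, +3 per step → 42 at step 12.

col=7, row=42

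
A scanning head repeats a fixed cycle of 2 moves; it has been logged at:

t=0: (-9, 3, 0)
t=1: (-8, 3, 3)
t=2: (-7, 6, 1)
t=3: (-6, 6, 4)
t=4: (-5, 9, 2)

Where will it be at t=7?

(-2, 12, 6)

Step-to-step displacements: (+1, +0, +3), (+1, +3, -2), (+1, +0, +3), (+1, +3, -2) — a repeating cycle of length 2.
step 5: apply (+1, +0, +3) → (-4, 9, 5)
step 6: apply (+1, +3, -2) → (-3, 12, 3)
step 7: apply (+1, +0, +3) → (-2, 12, 6)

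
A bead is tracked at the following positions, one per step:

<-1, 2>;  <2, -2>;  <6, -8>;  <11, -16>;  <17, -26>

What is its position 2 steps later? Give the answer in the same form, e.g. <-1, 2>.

Successive displacements: <+3, -4>, <+4, -6>, <+5, -8>, <+6, -10> — each changes by <+1, -2>.
step 5: <17, -26> + <+7, -12> → <24, -38>
step 6: <24, -38> + <+8, -14> → <32, -52>

<32, -52>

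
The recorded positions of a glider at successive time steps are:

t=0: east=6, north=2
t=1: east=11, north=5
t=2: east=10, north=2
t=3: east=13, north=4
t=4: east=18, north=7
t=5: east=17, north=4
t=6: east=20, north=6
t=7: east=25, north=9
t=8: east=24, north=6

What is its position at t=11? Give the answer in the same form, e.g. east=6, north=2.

The moves between consecutive positions are (+5,+3), (-1,-3), (+3,+2), (+5,+3), (-1,-3), (+3,+2), (+5,+3), (-1,-3); they repeat the 3-cycle [(+5,+3), (-1,-3), (+3,+2)].
step 9: apply (+3,+2) → east=27, north=8
step 10: apply (+5,+3) → east=32, north=11
step 11: apply (-1,-3) → east=31, north=8

east=31, north=8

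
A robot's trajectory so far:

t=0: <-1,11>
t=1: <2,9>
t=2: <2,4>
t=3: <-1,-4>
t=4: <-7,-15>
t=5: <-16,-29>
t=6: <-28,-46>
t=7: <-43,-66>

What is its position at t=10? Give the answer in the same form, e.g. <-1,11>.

Taking differences between consecutive positions: <+3,-2>, <+0,-5>, <-3,-8>, <-6,-11>, <-9,-14>, <-12,-17>, <-15,-20>. These grow by <-3,-3> each step.
step 8: <-43,-66> + <-18,-23> → <-61,-89>
step 9: <-61,-89> + <-21,-26> → <-82,-115>
step 10: <-82,-115> + <-24,-29> → <-106,-144>

<-106,-144>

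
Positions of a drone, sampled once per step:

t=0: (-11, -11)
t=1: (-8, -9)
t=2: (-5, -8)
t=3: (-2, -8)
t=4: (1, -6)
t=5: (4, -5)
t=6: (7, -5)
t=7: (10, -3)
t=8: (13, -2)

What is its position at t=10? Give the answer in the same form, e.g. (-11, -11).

The moves between consecutive positions are (+3, +2), (+3, +1), (+3, +0), (+3, +2), (+3, +1), (+3, +0), (+3, +2), (+3, +1); they repeat the 3-cycle [(+3, +2), (+3, +1), (+3, +0)].
step 9: apply (+3, +0) → (16, -2)
step 10: apply (+3, +2) → (19, 0)

(19, 0)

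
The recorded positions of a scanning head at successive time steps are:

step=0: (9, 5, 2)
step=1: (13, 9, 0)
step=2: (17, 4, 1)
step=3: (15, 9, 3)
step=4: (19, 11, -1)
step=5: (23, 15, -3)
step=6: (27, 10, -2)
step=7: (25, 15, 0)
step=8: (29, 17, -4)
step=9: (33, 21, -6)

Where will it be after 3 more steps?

Step-to-step displacements: (+4, +4, -2), (+4, -5, +1), (-2, +5, +2), (+4, +2, -4), (+4, +4, -2), (+4, -5, +1), (-2, +5, +2), (+4, +2, -4), (+4, +4, -2) — a repeating cycle of length 4.
step 10: apply (+4, -5, +1) → (37, 16, -5)
step 11: apply (-2, +5, +2) → (35, 21, -3)
step 12: apply (+4, +2, -4) → (39, 23, -7)

(39, 23, -7)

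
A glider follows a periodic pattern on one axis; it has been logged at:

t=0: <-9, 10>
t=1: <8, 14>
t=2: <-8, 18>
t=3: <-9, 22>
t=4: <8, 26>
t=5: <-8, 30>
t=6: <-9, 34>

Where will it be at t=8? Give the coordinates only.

The first coordinate repeats the cycle [-9, 8, -8] with period 3; step 8 mod 3 = 2, giving -8.
The second coordinate changes by +4 each step, so at step 8 it is 10 + 8·(4) = 42.

<-8, 42>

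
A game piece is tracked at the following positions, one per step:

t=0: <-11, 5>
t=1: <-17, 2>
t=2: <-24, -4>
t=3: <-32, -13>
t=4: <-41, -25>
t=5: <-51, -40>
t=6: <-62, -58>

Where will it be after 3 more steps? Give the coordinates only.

Taking differences between consecutive positions: <-6, -3>, <-7, -6>, <-8, -9>, <-9, -12>, <-10, -15>, <-11, -18>. These grow by <-1, -3> each step.
step 7: <-62, -58> + <-12, -21> → <-74, -79>
step 8: <-74, -79> + <-13, -24> → <-87, -103>
step 9: <-87, -103> + <-14, -27> → <-101, -130>

<-101, -130>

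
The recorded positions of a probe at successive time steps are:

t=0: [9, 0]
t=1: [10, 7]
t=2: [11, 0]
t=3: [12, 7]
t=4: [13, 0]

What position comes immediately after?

[14, 7]

The first coordinate changes by +1 each step, so at step 5 it is 9 + 5·(1) = 14.
The second coordinate repeats the cycle [0, 7] with period 2; step 5 mod 2 = 1, giving 7.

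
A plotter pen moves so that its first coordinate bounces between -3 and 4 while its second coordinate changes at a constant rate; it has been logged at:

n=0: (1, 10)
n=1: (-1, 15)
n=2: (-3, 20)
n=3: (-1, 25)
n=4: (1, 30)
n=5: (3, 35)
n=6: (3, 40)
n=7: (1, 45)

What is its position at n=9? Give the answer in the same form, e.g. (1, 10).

The first coordinate reflects between -3 and 4, moving 2 per step.
  step 8: 1 → -1
  step 9: -1 → -3
The second coordinate changes by +5 each step: at step 9 it is 55.

(-3, 55)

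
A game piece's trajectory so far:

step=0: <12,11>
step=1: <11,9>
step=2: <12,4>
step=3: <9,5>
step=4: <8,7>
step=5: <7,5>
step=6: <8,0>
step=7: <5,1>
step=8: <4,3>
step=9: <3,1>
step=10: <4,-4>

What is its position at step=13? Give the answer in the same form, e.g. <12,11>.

Differencing gives <-1,-2>, <+1,-5>, <-3,+1>, <-1,+2>, <-1,-2>, <+1,-5>, <-3,+1>, <-1,+2>, <-1,-2>, <+1,-5>. This is the pattern <-1,-2>, <+1,-5>, <-3,+1>, <-1,+2> repeated.
step 11: apply <-3,+1> → <1,-3>
step 12: apply <-1,+2> → <0,-1>
step 13: apply <-1,-2> → <-1,-3>

<-1,-3>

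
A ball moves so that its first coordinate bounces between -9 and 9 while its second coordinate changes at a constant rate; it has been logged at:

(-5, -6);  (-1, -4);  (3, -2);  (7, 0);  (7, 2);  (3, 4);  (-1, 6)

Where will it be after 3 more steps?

The first coordinate travels 4 per step and bounces off the walls at -9 and 9.
  step 7: -1 → -5
  step 8: -5 → -9
  step 9: -9 → -5
The second coordinate changes by +2 each step: at step 9 it is 12.

(-5, 12)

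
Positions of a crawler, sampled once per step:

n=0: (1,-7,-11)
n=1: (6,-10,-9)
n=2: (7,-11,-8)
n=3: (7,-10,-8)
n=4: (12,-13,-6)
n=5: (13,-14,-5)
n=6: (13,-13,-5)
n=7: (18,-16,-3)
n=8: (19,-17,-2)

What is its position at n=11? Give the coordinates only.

Differencing gives (+5,-3,+2), (+1,-1,+1), (+0,+1,+0), (+5,-3,+2), (+1,-1,+1), (+0,+1,+0), (+5,-3,+2), (+1,-1,+1). This is the pattern (+5,-3,+2), (+1,-1,+1), (+0,+1,+0) repeated.
step 9: apply (+0,+1,+0) → (19,-16,-2)
step 10: apply (+5,-3,+2) → (24,-19,0)
step 11: apply (+1,-1,+1) → (25,-20,1)

(25,-20,1)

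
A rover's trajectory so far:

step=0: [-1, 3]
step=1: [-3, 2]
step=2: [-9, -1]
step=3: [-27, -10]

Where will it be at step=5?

Consecutive displacements [-2, -1], [-6, -3], [-18, -9] scale by a factor of 3 each step.
step 4: [-27, -10] + [-54, -27] → [-81, -37]
step 5: [-81, -37] + [-162, -81] → [-243, -118]

[-243, -118]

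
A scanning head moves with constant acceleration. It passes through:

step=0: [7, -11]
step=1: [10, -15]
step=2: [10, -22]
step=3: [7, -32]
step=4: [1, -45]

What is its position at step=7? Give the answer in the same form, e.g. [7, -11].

Taking differences between consecutive positions: [+3, -4], [+0, -7], [-3, -10], [-6, -13]. These grow by [-3, -3] each step.
step 5: [1, -45] + [-9, -16] → [-8, -61]
step 6: [-8, -61] + [-12, -19] → [-20, -80]
step 7: [-20, -80] + [-15, -22] → [-35, -102]

[-35, -102]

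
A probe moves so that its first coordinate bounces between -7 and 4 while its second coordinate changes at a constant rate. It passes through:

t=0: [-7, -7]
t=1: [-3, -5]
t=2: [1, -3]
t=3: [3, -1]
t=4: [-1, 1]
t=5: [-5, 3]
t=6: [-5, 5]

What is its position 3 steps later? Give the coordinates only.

[1, 11]

The first coordinate reflects between -7 and 4, moving 4 per step.
  step 7: -5 → -1
  step 8: -1 → 3
  step 9: 3 → 1
The second coordinate changes by +2 each step: at step 9 it is 11.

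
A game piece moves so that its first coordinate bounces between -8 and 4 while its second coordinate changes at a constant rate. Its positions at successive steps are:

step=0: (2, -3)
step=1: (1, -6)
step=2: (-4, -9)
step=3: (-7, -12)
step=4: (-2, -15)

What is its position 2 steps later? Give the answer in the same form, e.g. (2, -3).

The first coordinate travels 5 per step and bounces off the walls at -8 and 4.
  step 5: -2 → 3
  step 6: 3 → 0
The second coordinate changes by -3 each step: at step 6 it is -21.

(0, -21)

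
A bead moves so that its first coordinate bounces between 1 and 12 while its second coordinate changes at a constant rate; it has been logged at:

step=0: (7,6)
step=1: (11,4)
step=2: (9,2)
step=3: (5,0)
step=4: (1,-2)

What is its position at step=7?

(11,-8)

The first coordinate travels 4 per step and bounces off the walls at 1 and 12.
  step 5: 1 → 5
  step 6: 5 → 9
  step 7: 9 → 11
The second coordinate changes by -2 each step: at step 7 it is -8.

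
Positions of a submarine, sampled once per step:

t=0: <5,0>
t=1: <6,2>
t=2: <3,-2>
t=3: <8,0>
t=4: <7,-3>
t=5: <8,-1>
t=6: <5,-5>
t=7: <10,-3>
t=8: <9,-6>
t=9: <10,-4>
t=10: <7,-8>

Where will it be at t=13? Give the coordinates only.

<12,-7>

Step-to-step displacements: <+1,+2>, <-3,-4>, <+5,+2>, <-1,-3>, <+1,+2>, <-3,-4>, <+5,+2>, <-1,-3>, <+1,+2>, <-3,-4> — a repeating cycle of length 4.
step 11: apply <+5,+2> → <12,-6>
step 12: apply <-1,-3> → <11,-9>
step 13: apply <+1,+2> → <12,-7>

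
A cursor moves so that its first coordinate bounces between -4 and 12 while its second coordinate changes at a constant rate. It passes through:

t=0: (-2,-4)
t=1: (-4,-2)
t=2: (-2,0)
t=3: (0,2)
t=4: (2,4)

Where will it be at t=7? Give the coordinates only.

(8,10)

The first coordinate reflects between -4 and 12, moving 2 per step.
  step 5: 2 → 4
  step 6: 4 → 6
  step 7: 6 → 8
The second coordinate changes by +2 each step: at step 7 it is 10.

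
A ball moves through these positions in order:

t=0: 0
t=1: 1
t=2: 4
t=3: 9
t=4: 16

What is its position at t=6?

Taking differences between consecutive positions: +1, +3, +5, +7. These grow by +2 each step.
step 5: 16 + 9 → 25
step 6: 25 + 11 → 36

36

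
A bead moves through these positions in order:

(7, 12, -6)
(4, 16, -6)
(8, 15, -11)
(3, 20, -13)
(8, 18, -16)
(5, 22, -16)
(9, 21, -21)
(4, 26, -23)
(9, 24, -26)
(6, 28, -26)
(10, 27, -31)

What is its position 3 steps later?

The moves between consecutive positions are (-3, +4, +0), (+4, -1, -5), (-5, +5, -2), (+5, -2, -3), (-3, +4, +0), (+4, -1, -5), (-5, +5, -2), (+5, -2, -3), (-3, +4, +0), (+4, -1, -5); they repeat the 4-cycle [(-3, +4, +0), (+4, -1, -5), (-5, +5, -2), (+5, -2, -3)].
step 11: apply (-5, +5, -2) → (5, 32, -33)
step 12: apply (+5, -2, -3) → (10, 30, -36)
step 13: apply (-3, +4, +0) → (7, 34, -36)

(7, 34, -36)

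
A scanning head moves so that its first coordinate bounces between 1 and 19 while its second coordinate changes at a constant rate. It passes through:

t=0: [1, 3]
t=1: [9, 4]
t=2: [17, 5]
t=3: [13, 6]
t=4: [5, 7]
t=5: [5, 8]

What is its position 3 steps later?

The first coordinate travels 8 per step and bounces off the walls at 1 and 19.
  step 6: 5 → 13
  step 7: 13 → 17
  step 8: 17 → 9
The second coordinate changes by +1 each step: at step 8 it is 11.

[9, 11]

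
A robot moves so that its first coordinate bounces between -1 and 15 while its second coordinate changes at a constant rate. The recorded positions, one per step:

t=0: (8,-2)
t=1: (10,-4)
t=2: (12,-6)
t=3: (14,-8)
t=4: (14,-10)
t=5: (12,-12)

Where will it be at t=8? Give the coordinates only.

The first coordinate travels 2 per step and bounces off the walls at -1 and 15.
  step 6: 12 → 10
  step 7: 10 → 8
  step 8: 8 → 6
The second coordinate changes by -2 each step: at step 8 it is -18.

(6,-18)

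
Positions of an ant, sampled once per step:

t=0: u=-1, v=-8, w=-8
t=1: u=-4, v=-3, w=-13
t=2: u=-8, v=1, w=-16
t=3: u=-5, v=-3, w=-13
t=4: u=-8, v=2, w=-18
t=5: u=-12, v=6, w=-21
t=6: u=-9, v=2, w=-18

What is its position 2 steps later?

Differencing gives (-3,+5,-5), (-4,+4,-3), (+3,-4,+3), (-3,+5,-5), (-4,+4,-3), (+3,-4,+3). This is the pattern (-3,+5,-5), (-4,+4,-3), (+3,-4,+3) repeated.
step 7: apply (-3,+5,-5) → u=-12, v=7, w=-23
step 8: apply (-4,+4,-3) → u=-16, v=11, w=-26

u=-16, v=11, w=-26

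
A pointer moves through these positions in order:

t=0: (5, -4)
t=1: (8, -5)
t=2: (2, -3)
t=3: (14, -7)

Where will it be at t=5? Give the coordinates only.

The jumps are (+3, -1), (-6, +2), (+12, -4) — a geometric progression with ratio -2.
step 4: (14, -7) + (-24, +8) → (-10, 1)
step 5: (-10, 1) + (+48, -16) → (38, -15)

(38, -15)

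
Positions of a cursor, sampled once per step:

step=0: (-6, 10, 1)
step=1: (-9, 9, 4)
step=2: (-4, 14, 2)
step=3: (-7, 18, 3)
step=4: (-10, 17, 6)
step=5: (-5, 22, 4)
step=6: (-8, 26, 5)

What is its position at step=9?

Step-to-step displacements: (-3, -1, +3), (+5, +5, -2), (-3, +4, +1), (-3, -1, +3), (+5, +5, -2), (-3, +4, +1) — a repeating cycle of length 3.
step 7: apply (-3, -1, +3) → (-11, 25, 8)
step 8: apply (+5, +5, -2) → (-6, 30, 6)
step 9: apply (-3, +4, +1) → (-9, 34, 7)

(-9, 34, 7)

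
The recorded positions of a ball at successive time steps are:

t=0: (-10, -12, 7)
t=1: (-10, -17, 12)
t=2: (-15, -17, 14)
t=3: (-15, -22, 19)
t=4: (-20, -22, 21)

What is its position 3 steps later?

The moves between consecutive positions are (+0, -5, +5), (-5, +0, +2), (+0, -5, +5), (-5, +0, +2); they repeat the 2-cycle [(+0, -5, +5), (-5, +0, +2)].
step 5: apply (+0, -5, +5) → (-20, -27, 26)
step 6: apply (-5, +0, +2) → (-25, -27, 28)
step 7: apply (+0, -5, +5) → (-25, -32, 33)

(-25, -32, 33)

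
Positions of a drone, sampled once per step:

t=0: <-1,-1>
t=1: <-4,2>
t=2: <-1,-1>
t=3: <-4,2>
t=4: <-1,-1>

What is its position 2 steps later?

Consecutive displacements <-3,+3>, <+3,-3>, <-3,+3>, <+3,-3> scale by a factor of -1 each step.
step 5: <-1,-1> + <-3,+3> → <-4,2>
step 6: <-4,2> + <+3,-3> → <-1,-1>

<-1,-1>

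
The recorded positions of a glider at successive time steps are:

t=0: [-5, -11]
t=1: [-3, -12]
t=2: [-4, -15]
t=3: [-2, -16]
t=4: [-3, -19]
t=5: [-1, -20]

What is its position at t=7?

[0, -24]

Differencing gives [+2, -1], [-1, -3], [+2, -1], [-1, -3], [+2, -1]. This is the pattern [+2, -1], [-1, -3] repeated.
step 6: apply [-1, -3] → [-2, -23]
step 7: apply [+2, -1] → [0, -24]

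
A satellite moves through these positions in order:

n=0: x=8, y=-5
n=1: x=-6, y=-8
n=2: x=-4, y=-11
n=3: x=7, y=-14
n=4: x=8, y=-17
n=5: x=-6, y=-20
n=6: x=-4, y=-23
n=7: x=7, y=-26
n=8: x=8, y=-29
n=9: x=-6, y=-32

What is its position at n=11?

x=7, y=-38

X: cycles through 8, -6, -4, 7 every 4 steps. Step 11 lands at position 3 of the cycle → 7.
Y: linear, -3 per step → -38 at step 11.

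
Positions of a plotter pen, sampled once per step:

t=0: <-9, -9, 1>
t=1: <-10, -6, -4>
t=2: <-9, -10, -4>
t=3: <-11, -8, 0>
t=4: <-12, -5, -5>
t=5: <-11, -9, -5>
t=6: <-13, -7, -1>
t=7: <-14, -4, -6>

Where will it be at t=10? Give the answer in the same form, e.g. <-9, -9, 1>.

Differencing gives <-1, +3, -5>, <+1, -4, +0>, <-2, +2, +4>, <-1, +3, -5>, <+1, -4, +0>, <-2, +2, +4>, <-1, +3, -5>. This is the pattern <-1, +3, -5>, <+1, -4, +0>, <-2, +2, +4> repeated.
step 8: apply <+1, -4, +0> → <-13, -8, -6>
step 9: apply <-2, +2, +4> → <-15, -6, -2>
step 10: apply <-1, +3, -5> → <-16, -3, -7>

<-16, -3, -7>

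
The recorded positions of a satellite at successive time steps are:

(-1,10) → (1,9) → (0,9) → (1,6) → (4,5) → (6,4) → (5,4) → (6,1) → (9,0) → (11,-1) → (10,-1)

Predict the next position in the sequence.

Step-to-step displacements: (+2,-1), (-1,+0), (+1,-3), (+3,-1), (+2,-1), (-1,+0), (+1,-3), (+3,-1), (+2,-1), (-1,+0) — a repeating cycle of length 4.
step 11: apply (+1,-3) → (11,-4)

(11,-4)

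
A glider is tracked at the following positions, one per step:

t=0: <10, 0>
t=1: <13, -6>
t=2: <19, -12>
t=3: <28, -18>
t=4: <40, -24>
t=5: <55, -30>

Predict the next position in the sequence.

First differences are <+3, -6>, <+6, -6>, <+9, -6>, <+12, -6>, <+15, -6>; their common second difference is <+3, +0> (constant acceleration).
step 6: <55, -30> + <+18, -6> → <73, -36>

<73, -36>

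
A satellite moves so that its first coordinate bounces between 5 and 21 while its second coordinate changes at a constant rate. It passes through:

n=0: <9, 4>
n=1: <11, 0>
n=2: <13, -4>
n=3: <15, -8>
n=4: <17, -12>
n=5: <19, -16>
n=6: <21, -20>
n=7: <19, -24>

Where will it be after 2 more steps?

<15, -32>

The first coordinate travels 2 per step and bounces off the walls at 5 and 21.
  step 8: 19 → 17
  step 9: 17 → 15
The second coordinate changes by -4 each step: at step 9 it is -32.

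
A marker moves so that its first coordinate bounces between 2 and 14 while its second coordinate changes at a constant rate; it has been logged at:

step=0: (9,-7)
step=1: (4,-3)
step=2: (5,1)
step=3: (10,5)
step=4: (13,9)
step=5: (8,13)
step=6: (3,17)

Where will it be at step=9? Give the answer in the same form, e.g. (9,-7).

(12,29)

The first coordinate reflects between 2 and 14, moving 5 per step.
  step 7: 3 → 6
  step 8: 6 → 11
  step 9: 11 → 12
The second coordinate changes by +4 each step: at step 9 it is 29.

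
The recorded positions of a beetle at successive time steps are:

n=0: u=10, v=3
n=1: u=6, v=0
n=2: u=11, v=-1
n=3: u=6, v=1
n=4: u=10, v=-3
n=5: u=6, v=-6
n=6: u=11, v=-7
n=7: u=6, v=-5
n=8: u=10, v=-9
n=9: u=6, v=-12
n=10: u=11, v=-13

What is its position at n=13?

Differencing gives (-4, -3), (+5, -1), (-5, +2), (+4, -4), (-4, -3), (+5, -1), (-5, +2), (+4, -4), (-4, -3), (+5, -1). This is the pattern (-4, -3), (+5, -1), (-5, +2), (+4, -4) repeated.
step 11: apply (-5, +2) → u=6, v=-11
step 12: apply (+4, -4) → u=10, v=-15
step 13: apply (-4, -3) → u=6, v=-18

u=6, v=-18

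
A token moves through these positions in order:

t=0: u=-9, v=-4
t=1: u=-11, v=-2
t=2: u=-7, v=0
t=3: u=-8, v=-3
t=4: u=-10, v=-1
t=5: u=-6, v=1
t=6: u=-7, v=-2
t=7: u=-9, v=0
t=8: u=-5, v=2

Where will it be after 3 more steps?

Step-to-step displacements: (-2,+2), (+4,+2), (-1,-3), (-2,+2), (+4,+2), (-1,-3), (-2,+2), (+4,+2) — a repeating cycle of length 3.
step 9: apply (-1,-3) → u=-6, v=-1
step 10: apply (-2,+2) → u=-8, v=1
step 11: apply (+4,+2) → u=-4, v=3

u=-4, v=3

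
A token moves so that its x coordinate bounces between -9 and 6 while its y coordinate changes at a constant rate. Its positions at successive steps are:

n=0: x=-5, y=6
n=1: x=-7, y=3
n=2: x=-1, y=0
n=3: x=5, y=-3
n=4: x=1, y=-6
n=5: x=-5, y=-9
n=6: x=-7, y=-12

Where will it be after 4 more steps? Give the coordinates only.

x=-5, y=-24

The x coordinate travels 6 per step and bounces off the walls at -9 and 6.
  step 7: -7 → -1
  step 8: -1 → 5
  step 9: 5 → 1
  step 10: 1 → -5
The y coordinate changes by -3 each step: at step 10 it is -24.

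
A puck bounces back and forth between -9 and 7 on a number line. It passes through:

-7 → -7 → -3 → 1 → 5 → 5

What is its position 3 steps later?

The value travels 4 per step and bounces off the walls at -9 and 7.
  step 6: 5 → 1
  step 7: 1 → -3
  step 8: -3 → -7

-7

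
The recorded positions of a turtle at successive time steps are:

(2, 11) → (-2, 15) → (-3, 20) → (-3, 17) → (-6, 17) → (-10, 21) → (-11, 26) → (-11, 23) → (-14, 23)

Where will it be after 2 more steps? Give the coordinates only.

The moves between consecutive positions are (-4, +4), (-1, +5), (+0, -3), (-3, +0), (-4, +4), (-1, +5), (+0, -3), (-3, +0); they repeat the 4-cycle [(-4, +4), (-1, +5), (+0, -3), (-3, +0)].
step 9: apply (-4, +4) → (-18, 27)
step 10: apply (-1, +5) → (-19, 32)

(-19, 32)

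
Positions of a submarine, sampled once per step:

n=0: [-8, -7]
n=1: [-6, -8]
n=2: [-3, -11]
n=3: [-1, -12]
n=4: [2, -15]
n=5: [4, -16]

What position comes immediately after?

[7, -19]

Differencing gives [+2, -1], [+3, -3], [+2, -1], [+3, -3], [+2, -1]. This is the pattern [+2, -1], [+3, -3] repeated.
step 6: apply [+3, -3] → [7, -19]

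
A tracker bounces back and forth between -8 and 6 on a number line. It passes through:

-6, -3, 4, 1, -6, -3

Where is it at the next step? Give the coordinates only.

4

The value travels 7 per step and bounces off the walls at -8 and 6.
  step 6: -3 → 4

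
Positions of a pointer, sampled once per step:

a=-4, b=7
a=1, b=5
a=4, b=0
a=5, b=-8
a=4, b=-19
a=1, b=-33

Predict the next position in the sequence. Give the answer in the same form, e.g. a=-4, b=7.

Successive displacements: (+5, -2), (+3, -5), (+1, -8), (-1, -11), (-3, -14) — each changes by (-2, -3).
step 6: a=1, b=-33 + (-5, -17) → a=-4, b=-50

a=-4, b=-50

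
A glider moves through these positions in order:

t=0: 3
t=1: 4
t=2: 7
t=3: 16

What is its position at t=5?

Consecutive displacements +1, +3, +9 scale by a factor of 3 each step.
step 4: 16 + 27 → 43
step 5: 43 + 81 → 124

124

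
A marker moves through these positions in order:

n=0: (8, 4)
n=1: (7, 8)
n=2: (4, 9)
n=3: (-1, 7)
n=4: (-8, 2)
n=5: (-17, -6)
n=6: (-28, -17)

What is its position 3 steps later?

(-73, -68)

Taking differences between consecutive positions: (-1, +4), (-3, +1), (-5, -2), (-7, -5), (-9, -8), (-11, -11). These grow by (-2, -3) each step.
step 7: (-28, -17) + (-13, -14) → (-41, -31)
step 8: (-41, -31) + (-15, -17) → (-56, -48)
step 9: (-56, -48) + (-17, -20) → (-73, -68)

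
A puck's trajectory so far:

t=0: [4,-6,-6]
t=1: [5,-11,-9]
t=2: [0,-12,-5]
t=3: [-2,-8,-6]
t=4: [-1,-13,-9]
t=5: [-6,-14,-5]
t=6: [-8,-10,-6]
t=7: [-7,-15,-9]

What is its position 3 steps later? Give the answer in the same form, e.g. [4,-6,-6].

[-13,-17,-9]

Step-to-step displacements: [+1,-5,-3], [-5,-1,+4], [-2,+4,-1], [+1,-5,-3], [-5,-1,+4], [-2,+4,-1], [+1,-5,-3] — a repeating cycle of length 3.
step 8: apply [-5,-1,+4] → [-12,-16,-5]
step 9: apply [-2,+4,-1] → [-14,-12,-6]
step 10: apply [+1,-5,-3] → [-13,-17,-9]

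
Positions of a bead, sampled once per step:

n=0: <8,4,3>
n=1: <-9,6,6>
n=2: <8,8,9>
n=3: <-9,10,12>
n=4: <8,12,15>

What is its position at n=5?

<-9,14,18>

The first coordinate repeats the cycle [8, -9] with period 2; step 5 mod 2 = 1, giving -9.
The second coordinate changes by +2 each step, so at step 5 it is 4 + 5·(2) = 14.
The third coordinate changes by +3 each step, so at step 5 it is 3 + 5·(3) = 18.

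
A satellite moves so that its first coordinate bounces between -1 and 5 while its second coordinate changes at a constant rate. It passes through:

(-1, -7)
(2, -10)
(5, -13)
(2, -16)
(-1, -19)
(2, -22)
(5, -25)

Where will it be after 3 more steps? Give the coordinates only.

The first coordinate reflects between -1 and 5, moving 3 per step.
  step 7: 5 → 2
  step 8: 2 → -1
  step 9: -1 → 2
The second coordinate changes by -3 each step: at step 9 it is -34.

(2, -34)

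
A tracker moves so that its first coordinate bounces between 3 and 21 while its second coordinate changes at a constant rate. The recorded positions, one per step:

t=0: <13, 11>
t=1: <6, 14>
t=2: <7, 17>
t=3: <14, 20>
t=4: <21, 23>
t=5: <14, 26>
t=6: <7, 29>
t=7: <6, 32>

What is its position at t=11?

The first coordinate reflects between 3 and 21, moving 7 per step.
  step 8: 6 → 13
  step 9: 13 → 20
  step 10: 20 → 15
  step 11: 15 → 8
The second coordinate changes by +3 each step: at step 11 it is 44.

<8, 44>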